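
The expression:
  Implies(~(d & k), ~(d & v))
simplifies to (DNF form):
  k | ~d | ~v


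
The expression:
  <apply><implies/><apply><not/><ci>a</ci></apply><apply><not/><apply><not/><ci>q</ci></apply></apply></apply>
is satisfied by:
  {a: True, q: True}
  {a: True, q: False}
  {q: True, a: False}


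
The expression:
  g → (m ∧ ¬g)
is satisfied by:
  {g: False}


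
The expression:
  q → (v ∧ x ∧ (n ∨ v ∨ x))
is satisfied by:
  {v: True, x: True, q: False}
  {v: True, x: False, q: False}
  {x: True, v: False, q: False}
  {v: False, x: False, q: False}
  {q: True, v: True, x: True}


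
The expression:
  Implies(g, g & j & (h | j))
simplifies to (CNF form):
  j | ~g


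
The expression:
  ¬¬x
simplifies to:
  x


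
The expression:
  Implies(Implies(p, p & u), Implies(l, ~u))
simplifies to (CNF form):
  ~l | ~u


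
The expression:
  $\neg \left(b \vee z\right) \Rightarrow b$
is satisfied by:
  {b: True, z: True}
  {b: True, z: False}
  {z: True, b: False}


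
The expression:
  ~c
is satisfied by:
  {c: False}


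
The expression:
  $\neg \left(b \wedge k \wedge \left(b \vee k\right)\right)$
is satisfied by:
  {k: False, b: False}
  {b: True, k: False}
  {k: True, b: False}


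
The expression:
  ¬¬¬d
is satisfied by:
  {d: False}


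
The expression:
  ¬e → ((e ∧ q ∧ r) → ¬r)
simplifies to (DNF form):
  True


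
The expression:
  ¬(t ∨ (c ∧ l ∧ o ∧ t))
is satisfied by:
  {t: False}


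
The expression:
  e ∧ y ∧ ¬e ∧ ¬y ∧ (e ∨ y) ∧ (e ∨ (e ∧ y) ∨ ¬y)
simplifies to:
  False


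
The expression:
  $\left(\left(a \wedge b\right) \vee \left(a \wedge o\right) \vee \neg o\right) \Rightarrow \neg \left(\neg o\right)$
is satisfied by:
  {o: True}


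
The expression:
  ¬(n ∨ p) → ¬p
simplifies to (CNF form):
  True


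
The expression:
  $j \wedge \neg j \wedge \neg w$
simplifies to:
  $\text{False}$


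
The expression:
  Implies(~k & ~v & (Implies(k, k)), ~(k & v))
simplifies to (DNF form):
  True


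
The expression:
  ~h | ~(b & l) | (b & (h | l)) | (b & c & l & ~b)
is always true.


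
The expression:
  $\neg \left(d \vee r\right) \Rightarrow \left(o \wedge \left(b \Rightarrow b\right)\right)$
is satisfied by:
  {r: True, d: True, o: True}
  {r: True, d: True, o: False}
  {r: True, o: True, d: False}
  {r: True, o: False, d: False}
  {d: True, o: True, r: False}
  {d: True, o: False, r: False}
  {o: True, d: False, r: False}


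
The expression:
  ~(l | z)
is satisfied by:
  {z: False, l: False}


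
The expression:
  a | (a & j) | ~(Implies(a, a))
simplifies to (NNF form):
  a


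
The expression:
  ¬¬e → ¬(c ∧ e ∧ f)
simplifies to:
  ¬c ∨ ¬e ∨ ¬f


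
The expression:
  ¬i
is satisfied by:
  {i: False}


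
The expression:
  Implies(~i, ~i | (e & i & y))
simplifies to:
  True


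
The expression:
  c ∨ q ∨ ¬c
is always true.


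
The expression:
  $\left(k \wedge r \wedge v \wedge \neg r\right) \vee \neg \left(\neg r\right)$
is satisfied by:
  {r: True}


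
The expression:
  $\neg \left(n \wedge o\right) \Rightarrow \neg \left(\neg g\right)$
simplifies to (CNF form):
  $\left(g \vee n\right) \wedge \left(g \vee o\right)$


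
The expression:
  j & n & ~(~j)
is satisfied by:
  {j: True, n: True}


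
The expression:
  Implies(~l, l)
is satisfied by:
  {l: True}


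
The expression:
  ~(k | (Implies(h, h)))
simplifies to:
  False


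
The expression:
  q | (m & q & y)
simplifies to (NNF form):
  q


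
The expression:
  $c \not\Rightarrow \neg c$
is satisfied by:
  {c: True}


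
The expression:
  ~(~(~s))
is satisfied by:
  {s: False}


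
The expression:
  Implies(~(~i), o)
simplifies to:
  o | ~i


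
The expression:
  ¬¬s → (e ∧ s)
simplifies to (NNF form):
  e ∨ ¬s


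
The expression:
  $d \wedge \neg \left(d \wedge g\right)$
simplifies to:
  $d \wedge \neg g$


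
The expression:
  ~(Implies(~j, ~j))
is never true.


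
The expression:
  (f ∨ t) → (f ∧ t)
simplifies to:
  (f ∧ t) ∨ (¬f ∧ ¬t)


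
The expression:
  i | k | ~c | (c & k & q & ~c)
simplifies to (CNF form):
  i | k | ~c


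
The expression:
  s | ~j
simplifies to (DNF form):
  s | ~j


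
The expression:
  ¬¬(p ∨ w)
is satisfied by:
  {p: True, w: True}
  {p: True, w: False}
  {w: True, p: False}


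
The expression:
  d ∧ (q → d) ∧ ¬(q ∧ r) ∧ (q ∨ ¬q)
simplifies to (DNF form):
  (d ∧ ¬q) ∨ (d ∧ ¬r)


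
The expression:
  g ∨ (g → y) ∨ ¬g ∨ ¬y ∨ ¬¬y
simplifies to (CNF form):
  True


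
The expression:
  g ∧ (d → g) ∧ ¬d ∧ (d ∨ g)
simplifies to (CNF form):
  g ∧ ¬d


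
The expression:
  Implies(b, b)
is always true.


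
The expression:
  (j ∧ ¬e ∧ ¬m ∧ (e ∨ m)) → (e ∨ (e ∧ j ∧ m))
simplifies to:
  True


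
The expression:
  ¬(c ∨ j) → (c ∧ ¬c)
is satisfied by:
  {c: True, j: True}
  {c: True, j: False}
  {j: True, c: False}


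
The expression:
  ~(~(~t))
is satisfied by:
  {t: False}


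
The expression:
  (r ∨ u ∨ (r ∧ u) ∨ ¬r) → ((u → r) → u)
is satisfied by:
  {u: True}


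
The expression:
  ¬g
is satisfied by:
  {g: False}


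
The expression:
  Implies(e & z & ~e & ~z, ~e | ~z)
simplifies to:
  True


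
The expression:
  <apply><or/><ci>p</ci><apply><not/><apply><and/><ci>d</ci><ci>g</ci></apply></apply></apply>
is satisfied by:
  {p: True, g: False, d: False}
  {g: False, d: False, p: False}
  {d: True, p: True, g: False}
  {d: True, g: False, p: False}
  {p: True, g: True, d: False}
  {g: True, p: False, d: False}
  {d: True, g: True, p: True}


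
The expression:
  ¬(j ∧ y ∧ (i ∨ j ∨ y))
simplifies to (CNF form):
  ¬j ∨ ¬y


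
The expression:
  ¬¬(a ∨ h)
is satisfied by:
  {a: True, h: True}
  {a: True, h: False}
  {h: True, a: False}


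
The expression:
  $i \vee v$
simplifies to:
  $i \vee v$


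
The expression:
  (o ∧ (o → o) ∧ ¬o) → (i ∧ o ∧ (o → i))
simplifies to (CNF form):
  True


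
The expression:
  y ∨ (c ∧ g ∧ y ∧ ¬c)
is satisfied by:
  {y: True}


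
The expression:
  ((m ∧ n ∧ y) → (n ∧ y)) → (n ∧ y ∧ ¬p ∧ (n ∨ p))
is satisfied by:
  {y: True, n: True, p: False}


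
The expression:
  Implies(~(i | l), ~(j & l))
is always true.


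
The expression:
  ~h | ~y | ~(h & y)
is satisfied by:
  {h: False, y: False}
  {y: True, h: False}
  {h: True, y: False}


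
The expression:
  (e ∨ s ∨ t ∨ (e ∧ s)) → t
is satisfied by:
  {t: True, s: False, e: False}
  {t: True, e: True, s: False}
  {t: True, s: True, e: False}
  {t: True, e: True, s: True}
  {e: False, s: False, t: False}


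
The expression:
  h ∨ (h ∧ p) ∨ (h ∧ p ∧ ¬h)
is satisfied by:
  {h: True}


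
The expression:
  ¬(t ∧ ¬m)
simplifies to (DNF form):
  m ∨ ¬t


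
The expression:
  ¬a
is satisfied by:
  {a: False}


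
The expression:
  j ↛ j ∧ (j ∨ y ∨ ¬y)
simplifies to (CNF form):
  False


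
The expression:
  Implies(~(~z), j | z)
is always true.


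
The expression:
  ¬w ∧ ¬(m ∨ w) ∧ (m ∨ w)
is never true.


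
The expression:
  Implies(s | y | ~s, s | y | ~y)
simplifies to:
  True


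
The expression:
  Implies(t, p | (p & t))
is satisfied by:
  {p: True, t: False}
  {t: False, p: False}
  {t: True, p: True}


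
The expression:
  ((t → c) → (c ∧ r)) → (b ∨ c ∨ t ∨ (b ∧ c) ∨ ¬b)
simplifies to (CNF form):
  True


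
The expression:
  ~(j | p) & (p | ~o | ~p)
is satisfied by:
  {p: False, j: False}


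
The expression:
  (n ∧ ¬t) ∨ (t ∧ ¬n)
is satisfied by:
  {n: True, t: False}
  {t: True, n: False}


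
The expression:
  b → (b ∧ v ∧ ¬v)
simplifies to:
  ¬b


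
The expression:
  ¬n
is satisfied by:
  {n: False}


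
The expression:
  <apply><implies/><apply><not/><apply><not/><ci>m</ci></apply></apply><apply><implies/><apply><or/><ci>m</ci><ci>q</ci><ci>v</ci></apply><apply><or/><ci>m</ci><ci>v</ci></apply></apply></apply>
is always true.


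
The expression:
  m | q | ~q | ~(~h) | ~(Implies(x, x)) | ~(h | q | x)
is always true.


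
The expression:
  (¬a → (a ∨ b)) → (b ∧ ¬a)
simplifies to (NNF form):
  ¬a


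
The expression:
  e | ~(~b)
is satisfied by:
  {b: True, e: True}
  {b: True, e: False}
  {e: True, b: False}


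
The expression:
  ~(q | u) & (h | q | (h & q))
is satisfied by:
  {h: True, q: False, u: False}


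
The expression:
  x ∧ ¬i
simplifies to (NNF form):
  x ∧ ¬i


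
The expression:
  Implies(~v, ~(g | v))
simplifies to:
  v | ~g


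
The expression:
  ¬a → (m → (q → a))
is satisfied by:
  {a: True, m: False, q: False}
  {m: False, q: False, a: False}
  {a: True, q: True, m: False}
  {q: True, m: False, a: False}
  {a: True, m: True, q: False}
  {m: True, a: False, q: False}
  {a: True, q: True, m: True}


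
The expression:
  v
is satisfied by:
  {v: True}


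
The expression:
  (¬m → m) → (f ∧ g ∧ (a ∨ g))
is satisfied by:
  {f: True, g: True, m: False}
  {f: True, g: False, m: False}
  {g: True, f: False, m: False}
  {f: False, g: False, m: False}
  {m: True, f: True, g: True}


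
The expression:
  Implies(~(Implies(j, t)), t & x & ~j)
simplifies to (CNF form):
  t | ~j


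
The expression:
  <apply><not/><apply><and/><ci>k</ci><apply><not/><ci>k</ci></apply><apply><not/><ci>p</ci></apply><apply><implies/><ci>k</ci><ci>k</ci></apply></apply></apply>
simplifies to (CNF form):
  <true/>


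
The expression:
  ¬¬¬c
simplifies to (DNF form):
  ¬c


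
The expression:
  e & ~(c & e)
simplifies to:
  e & ~c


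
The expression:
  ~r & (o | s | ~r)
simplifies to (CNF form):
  ~r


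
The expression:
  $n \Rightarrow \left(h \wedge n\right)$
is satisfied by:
  {h: True, n: False}
  {n: False, h: False}
  {n: True, h: True}


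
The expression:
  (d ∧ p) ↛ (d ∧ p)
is never true.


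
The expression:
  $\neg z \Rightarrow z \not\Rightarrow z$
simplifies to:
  $z$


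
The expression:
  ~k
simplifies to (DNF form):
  ~k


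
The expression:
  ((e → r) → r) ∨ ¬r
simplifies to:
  True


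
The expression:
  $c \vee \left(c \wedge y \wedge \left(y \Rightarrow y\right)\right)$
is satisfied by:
  {c: True}


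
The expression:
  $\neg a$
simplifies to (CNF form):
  $\neg a$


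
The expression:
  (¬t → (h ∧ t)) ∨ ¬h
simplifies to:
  t ∨ ¬h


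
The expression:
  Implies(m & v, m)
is always true.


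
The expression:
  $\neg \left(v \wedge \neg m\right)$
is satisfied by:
  {m: True, v: False}
  {v: False, m: False}
  {v: True, m: True}


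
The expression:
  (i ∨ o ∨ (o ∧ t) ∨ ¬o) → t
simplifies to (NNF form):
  t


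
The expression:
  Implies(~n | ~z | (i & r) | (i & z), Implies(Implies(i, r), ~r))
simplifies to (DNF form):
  ~r | (n & z & ~i)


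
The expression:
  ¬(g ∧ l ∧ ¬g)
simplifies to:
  True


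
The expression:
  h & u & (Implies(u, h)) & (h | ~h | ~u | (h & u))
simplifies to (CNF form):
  h & u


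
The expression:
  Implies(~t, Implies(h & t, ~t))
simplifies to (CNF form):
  True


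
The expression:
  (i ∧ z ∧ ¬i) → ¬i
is always true.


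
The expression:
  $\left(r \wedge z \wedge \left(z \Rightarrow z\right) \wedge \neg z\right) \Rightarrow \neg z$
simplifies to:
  $\text{True}$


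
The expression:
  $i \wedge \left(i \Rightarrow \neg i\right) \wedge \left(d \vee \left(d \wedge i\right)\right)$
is never true.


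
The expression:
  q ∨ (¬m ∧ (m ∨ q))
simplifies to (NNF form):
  q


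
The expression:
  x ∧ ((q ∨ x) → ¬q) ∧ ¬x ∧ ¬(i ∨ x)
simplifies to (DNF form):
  False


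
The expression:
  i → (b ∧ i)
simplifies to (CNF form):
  b ∨ ¬i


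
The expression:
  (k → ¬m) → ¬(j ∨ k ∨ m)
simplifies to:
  (k ∨ ¬j) ∧ (k ∨ ¬m) ∧ (m ∨ ¬k)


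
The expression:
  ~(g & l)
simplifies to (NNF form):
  ~g | ~l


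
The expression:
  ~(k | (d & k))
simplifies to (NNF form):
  ~k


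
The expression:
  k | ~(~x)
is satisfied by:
  {x: True, k: True}
  {x: True, k: False}
  {k: True, x: False}


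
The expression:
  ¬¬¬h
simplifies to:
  ¬h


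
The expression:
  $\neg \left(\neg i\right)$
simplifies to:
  $i$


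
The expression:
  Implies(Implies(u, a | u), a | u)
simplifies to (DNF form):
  a | u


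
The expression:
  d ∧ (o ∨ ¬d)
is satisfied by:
  {d: True, o: True}


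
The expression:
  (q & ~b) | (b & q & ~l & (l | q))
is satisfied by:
  {q: True, l: False, b: False}
  {b: True, q: True, l: False}
  {l: True, q: True, b: False}


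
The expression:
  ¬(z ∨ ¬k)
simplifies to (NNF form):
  k ∧ ¬z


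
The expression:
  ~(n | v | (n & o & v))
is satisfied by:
  {n: False, v: False}


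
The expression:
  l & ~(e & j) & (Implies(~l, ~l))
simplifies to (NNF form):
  l & (~e | ~j)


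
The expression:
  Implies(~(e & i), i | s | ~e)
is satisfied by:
  {i: True, s: True, e: False}
  {i: True, e: False, s: False}
  {s: True, e: False, i: False}
  {s: False, e: False, i: False}
  {i: True, s: True, e: True}
  {i: True, e: True, s: False}
  {s: True, e: True, i: False}


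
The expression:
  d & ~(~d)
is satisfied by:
  {d: True}


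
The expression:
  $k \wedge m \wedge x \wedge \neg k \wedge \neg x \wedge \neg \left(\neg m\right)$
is never true.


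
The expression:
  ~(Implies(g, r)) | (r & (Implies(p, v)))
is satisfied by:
  {r: True, v: True, g: True, p: False}
  {r: True, v: True, p: False, g: False}
  {r: True, g: True, p: False, v: False}
  {r: True, p: False, g: False, v: False}
  {r: True, v: True, p: True, g: True}
  {r: True, v: True, p: True, g: False}
  {v: True, g: True, p: False, r: False}
  {g: True, v: False, p: False, r: False}
  {v: True, p: True, g: True, r: False}
  {p: True, g: True, v: False, r: False}


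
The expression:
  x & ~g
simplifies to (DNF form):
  x & ~g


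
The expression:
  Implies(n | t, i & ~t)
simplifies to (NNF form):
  ~t & (i | ~n)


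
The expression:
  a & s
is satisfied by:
  {a: True, s: True}


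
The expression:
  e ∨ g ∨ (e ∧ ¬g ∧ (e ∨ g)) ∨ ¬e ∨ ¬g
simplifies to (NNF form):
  True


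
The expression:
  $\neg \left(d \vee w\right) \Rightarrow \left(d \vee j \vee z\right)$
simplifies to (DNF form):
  $d \vee j \vee w \vee z$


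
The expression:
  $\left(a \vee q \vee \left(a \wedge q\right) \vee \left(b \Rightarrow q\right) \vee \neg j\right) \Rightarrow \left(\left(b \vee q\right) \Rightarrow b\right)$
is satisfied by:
  {b: True, q: False}
  {q: False, b: False}
  {q: True, b: True}


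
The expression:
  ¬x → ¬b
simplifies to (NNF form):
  x ∨ ¬b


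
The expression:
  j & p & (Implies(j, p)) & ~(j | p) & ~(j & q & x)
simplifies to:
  False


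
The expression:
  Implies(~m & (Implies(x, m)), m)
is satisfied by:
  {x: True, m: True}
  {x: True, m: False}
  {m: True, x: False}


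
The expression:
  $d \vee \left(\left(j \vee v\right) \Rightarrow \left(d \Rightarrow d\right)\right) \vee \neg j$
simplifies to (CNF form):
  $\text{True}$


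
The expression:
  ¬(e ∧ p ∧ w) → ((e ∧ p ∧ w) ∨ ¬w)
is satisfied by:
  {e: True, p: True, w: False}
  {e: True, p: False, w: False}
  {p: True, e: False, w: False}
  {e: False, p: False, w: False}
  {e: True, w: True, p: True}


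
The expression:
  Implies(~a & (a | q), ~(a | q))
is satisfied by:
  {a: True, q: False}
  {q: False, a: False}
  {q: True, a: True}


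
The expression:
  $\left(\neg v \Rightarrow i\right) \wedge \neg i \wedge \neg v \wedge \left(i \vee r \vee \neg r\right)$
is never true.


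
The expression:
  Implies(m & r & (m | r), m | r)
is always true.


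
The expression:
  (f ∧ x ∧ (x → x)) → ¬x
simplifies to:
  ¬f ∨ ¬x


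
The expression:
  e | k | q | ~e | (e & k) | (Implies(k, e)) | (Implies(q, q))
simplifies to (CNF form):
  True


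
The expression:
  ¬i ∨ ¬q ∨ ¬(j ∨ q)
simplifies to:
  ¬i ∨ ¬q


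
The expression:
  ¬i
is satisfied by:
  {i: False}


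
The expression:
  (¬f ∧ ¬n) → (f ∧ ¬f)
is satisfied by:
  {n: True, f: True}
  {n: True, f: False}
  {f: True, n: False}


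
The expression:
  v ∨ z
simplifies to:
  v ∨ z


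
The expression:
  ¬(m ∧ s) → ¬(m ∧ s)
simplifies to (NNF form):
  True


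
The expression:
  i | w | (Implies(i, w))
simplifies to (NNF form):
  True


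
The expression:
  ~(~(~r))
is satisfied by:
  {r: False}


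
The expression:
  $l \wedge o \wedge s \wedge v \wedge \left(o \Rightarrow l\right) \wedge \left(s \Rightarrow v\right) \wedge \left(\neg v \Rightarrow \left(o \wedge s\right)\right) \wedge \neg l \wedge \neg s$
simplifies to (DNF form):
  $\text{False}$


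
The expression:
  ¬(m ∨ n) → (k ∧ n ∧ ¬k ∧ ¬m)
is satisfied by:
  {n: True, m: True}
  {n: True, m: False}
  {m: True, n: False}


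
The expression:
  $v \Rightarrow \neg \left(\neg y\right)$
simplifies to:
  $y \vee \neg v$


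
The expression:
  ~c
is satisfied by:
  {c: False}


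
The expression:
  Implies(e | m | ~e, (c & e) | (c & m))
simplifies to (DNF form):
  (c & e) | (c & m)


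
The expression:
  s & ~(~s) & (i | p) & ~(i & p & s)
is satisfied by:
  {i: True, s: True, p: False}
  {p: True, s: True, i: False}


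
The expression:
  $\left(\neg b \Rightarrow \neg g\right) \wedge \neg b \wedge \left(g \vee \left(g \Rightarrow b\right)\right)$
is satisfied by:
  {g: False, b: False}


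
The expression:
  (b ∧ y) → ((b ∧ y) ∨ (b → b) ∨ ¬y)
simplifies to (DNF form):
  True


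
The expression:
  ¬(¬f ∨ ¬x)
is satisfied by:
  {x: True, f: True}


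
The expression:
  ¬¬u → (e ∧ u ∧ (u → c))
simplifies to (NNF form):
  (c ∧ e) ∨ ¬u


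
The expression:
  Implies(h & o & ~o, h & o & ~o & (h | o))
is always true.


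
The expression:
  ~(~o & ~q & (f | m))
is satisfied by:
  {q: True, o: True, m: False, f: False}
  {f: True, q: True, o: True, m: False}
  {q: True, o: True, m: True, f: False}
  {f: True, q: True, o: True, m: True}
  {q: True, m: False, o: False, f: False}
  {q: True, f: True, m: False, o: False}
  {q: True, m: True, o: False, f: False}
  {q: True, f: True, m: True, o: False}
  {o: True, f: False, m: False, q: False}
  {f: True, o: True, m: False, q: False}
  {o: True, m: True, f: False, q: False}
  {f: True, o: True, m: True, q: False}
  {f: False, m: False, o: False, q: False}


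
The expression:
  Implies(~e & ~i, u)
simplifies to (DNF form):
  e | i | u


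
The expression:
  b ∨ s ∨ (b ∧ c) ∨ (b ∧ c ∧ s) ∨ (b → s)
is always true.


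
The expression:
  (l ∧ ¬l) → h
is always true.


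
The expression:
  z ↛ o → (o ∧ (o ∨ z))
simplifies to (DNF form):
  o ∨ ¬z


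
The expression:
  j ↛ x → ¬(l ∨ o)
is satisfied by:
  {x: True, o: False, l: False, j: False}
  {x: True, l: True, o: False, j: False}
  {x: True, o: True, l: False, j: False}
  {x: True, l: True, o: True, j: False}
  {x: False, o: False, l: False, j: False}
  {l: True, x: False, o: False, j: False}
  {o: True, x: False, l: False, j: False}
  {l: True, o: True, x: False, j: False}
  {j: True, x: True, o: False, l: False}
  {j: True, l: True, x: True, o: False}
  {j: True, x: True, o: True, l: False}
  {j: True, l: True, x: True, o: True}
  {j: True, x: False, o: False, l: False}


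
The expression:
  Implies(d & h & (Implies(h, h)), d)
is always true.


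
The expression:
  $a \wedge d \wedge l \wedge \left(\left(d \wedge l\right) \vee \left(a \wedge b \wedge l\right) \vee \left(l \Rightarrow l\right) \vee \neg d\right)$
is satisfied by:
  {a: True, d: True, l: True}


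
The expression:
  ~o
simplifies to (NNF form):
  ~o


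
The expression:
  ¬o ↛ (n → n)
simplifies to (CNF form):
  False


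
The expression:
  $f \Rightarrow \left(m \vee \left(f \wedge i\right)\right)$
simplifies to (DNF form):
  $i \vee m \vee \neg f$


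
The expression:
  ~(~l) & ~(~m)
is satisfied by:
  {m: True, l: True}


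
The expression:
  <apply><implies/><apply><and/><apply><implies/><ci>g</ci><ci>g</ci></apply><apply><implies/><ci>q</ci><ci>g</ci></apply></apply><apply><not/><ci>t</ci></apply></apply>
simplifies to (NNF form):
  <apply><or/><apply><not/><ci>t</ci></apply><apply><and/><ci>q</ci><apply><not/><ci>g</ci></apply></apply></apply>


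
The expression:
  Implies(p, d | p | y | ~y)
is always true.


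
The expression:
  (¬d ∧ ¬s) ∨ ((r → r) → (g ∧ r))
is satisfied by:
  {r: True, g: True, s: False, d: False}
  {r: True, g: False, s: False, d: False}
  {g: True, r: False, s: False, d: False}
  {r: False, g: False, s: False, d: False}
  {r: True, d: True, g: True, s: False}
  {r: True, s: True, g: True, d: False}
  {r: True, d: True, s: True, g: True}


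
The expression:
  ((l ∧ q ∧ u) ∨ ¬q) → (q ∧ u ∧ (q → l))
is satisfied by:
  {q: True}


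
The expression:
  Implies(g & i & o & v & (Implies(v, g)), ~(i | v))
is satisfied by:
  {g: False, v: False, o: False, i: False}
  {i: True, g: False, v: False, o: False}
  {o: True, g: False, v: False, i: False}
  {i: True, o: True, g: False, v: False}
  {v: True, i: False, g: False, o: False}
  {i: True, v: True, g: False, o: False}
  {o: True, v: True, i: False, g: False}
  {i: True, o: True, v: True, g: False}
  {g: True, o: False, v: False, i: False}
  {i: True, g: True, o: False, v: False}
  {o: True, g: True, i: False, v: False}
  {i: True, o: True, g: True, v: False}
  {v: True, g: True, o: False, i: False}
  {i: True, v: True, g: True, o: False}
  {o: True, v: True, g: True, i: False}


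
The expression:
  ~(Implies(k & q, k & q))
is never true.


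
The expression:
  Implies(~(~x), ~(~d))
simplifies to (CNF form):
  d | ~x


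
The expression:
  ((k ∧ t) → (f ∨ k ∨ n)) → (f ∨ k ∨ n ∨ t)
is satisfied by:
  {t: True, n: True, k: True, f: True}
  {t: True, n: True, k: True, f: False}
  {t: True, n: True, f: True, k: False}
  {t: True, n: True, f: False, k: False}
  {t: True, k: True, f: True, n: False}
  {t: True, k: True, f: False, n: False}
  {t: True, k: False, f: True, n: False}
  {t: True, k: False, f: False, n: False}
  {n: True, k: True, f: True, t: False}
  {n: True, k: True, f: False, t: False}
  {n: True, f: True, k: False, t: False}
  {n: True, f: False, k: False, t: False}
  {k: True, f: True, n: False, t: False}
  {k: True, n: False, f: False, t: False}
  {f: True, n: False, k: False, t: False}


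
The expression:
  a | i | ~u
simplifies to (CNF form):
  a | i | ~u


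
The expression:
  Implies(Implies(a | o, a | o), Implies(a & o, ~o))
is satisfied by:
  {o: False, a: False}
  {a: True, o: False}
  {o: True, a: False}


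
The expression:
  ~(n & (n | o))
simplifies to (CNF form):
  ~n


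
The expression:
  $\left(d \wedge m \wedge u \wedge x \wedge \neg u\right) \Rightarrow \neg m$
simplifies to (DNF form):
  $\text{True}$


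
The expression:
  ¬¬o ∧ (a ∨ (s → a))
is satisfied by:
  {a: True, o: True, s: False}
  {o: True, s: False, a: False}
  {a: True, s: True, o: True}


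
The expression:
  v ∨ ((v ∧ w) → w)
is always true.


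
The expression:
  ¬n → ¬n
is always true.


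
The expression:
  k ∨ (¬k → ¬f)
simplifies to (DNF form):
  k ∨ ¬f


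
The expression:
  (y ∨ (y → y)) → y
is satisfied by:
  {y: True}


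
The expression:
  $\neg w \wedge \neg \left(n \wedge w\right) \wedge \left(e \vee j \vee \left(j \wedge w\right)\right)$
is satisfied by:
  {e: True, j: True, w: False}
  {e: True, w: False, j: False}
  {j: True, w: False, e: False}


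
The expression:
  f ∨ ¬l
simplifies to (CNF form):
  f ∨ ¬l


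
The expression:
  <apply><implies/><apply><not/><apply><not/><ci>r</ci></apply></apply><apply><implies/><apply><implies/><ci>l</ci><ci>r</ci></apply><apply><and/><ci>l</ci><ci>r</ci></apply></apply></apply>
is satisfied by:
  {l: True, r: False}
  {r: False, l: False}
  {r: True, l: True}


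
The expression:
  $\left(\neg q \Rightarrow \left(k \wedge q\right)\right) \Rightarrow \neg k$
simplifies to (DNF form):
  $\neg k \vee \neg q$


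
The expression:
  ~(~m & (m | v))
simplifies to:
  m | ~v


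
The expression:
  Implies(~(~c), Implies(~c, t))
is always true.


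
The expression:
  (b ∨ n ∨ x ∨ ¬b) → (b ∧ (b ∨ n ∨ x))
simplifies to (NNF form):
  b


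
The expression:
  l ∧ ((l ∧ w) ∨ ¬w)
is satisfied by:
  {l: True}


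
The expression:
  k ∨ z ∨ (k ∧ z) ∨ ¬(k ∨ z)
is always true.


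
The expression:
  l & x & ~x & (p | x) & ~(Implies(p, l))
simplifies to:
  False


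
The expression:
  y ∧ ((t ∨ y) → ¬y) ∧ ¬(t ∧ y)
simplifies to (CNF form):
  False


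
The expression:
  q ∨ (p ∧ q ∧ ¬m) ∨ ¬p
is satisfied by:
  {q: True, p: False}
  {p: False, q: False}
  {p: True, q: True}


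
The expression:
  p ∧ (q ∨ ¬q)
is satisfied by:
  {p: True}


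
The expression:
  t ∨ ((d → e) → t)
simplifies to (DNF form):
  t ∨ (d ∧ ¬e)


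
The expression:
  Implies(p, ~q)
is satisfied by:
  {p: False, q: False}
  {q: True, p: False}
  {p: True, q: False}


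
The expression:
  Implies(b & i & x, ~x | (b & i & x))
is always true.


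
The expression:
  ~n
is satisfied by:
  {n: False}


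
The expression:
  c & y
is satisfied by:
  {c: True, y: True}


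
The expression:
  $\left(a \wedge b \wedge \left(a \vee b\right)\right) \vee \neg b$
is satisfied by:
  {a: True, b: False}
  {b: False, a: False}
  {b: True, a: True}


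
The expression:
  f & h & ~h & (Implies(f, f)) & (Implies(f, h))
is never true.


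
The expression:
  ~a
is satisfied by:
  {a: False}


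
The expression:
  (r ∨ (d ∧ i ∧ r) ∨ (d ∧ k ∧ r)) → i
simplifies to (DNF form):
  i ∨ ¬r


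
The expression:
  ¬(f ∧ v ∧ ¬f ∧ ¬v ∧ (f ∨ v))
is always true.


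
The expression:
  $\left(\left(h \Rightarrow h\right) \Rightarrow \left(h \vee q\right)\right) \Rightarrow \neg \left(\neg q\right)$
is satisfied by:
  {q: True, h: False}
  {h: False, q: False}
  {h: True, q: True}


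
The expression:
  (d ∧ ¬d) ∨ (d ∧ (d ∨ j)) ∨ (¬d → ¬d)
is always true.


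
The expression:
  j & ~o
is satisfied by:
  {j: True, o: False}


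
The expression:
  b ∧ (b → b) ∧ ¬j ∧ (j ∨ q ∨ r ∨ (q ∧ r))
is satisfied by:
  {b: True, r: True, q: True, j: False}
  {b: True, r: True, q: False, j: False}
  {b: True, q: True, r: False, j: False}


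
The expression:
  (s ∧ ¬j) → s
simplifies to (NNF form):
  True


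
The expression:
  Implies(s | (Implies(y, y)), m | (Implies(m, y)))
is always true.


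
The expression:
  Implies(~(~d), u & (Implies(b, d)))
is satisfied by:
  {u: True, d: False}
  {d: False, u: False}
  {d: True, u: True}


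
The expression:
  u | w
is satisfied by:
  {u: True, w: True}
  {u: True, w: False}
  {w: True, u: False}


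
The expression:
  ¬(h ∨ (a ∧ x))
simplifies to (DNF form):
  (¬a ∧ ¬h) ∨ (¬h ∧ ¬x)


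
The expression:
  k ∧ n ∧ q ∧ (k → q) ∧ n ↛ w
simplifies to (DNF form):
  k ∧ n ∧ q ∧ ¬w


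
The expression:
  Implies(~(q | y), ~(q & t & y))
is always true.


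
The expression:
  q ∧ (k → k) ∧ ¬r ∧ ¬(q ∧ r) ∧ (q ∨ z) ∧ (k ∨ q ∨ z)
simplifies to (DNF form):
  q ∧ ¬r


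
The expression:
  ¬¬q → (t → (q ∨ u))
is always true.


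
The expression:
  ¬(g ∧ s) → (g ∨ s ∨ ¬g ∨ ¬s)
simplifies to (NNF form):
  True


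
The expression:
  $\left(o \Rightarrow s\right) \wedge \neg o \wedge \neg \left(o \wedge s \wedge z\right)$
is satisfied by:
  {o: False}


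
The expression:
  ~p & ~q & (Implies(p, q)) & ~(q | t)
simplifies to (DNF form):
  ~p & ~q & ~t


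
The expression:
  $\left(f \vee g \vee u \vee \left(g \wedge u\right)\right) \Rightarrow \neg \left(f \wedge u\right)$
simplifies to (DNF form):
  $\neg f \vee \neg u$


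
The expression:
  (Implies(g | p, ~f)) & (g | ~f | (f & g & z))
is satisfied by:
  {f: False}


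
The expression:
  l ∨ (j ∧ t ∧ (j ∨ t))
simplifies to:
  l ∨ (j ∧ t)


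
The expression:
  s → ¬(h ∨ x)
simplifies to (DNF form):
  (¬h ∧ ¬x) ∨ ¬s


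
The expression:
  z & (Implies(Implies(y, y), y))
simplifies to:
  y & z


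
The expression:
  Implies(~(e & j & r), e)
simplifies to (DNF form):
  e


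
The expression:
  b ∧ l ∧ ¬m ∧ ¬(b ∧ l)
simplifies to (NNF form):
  False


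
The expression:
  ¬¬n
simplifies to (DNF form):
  n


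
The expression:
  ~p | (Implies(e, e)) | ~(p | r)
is always true.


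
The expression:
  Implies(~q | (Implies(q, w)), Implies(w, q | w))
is always true.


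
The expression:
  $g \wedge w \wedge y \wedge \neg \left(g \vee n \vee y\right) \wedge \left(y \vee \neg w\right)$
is never true.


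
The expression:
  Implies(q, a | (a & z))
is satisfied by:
  {a: True, q: False}
  {q: False, a: False}
  {q: True, a: True}


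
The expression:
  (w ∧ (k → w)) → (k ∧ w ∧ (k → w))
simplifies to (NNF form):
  k ∨ ¬w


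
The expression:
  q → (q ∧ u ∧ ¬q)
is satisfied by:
  {q: False}


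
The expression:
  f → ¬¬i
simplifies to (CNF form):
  i ∨ ¬f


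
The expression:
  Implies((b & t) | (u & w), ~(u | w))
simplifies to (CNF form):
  (~u | ~w) & (~b | ~t | ~u) & (~b | ~t | ~w) & (~b | ~u | ~w) & (~t | ~u | ~w) & (~b | ~t | ~u | ~w)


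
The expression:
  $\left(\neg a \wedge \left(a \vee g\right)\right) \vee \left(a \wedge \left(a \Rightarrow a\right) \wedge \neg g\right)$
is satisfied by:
  {g: True, a: False}
  {a: True, g: False}


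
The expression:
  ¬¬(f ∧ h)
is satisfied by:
  {h: True, f: True}


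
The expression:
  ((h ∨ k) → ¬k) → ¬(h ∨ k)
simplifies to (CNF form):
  k ∨ ¬h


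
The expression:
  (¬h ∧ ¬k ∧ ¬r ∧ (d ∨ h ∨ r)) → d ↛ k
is always true.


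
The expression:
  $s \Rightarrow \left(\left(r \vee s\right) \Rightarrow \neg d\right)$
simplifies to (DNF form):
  $\neg d \vee \neg s$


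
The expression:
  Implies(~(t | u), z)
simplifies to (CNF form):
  t | u | z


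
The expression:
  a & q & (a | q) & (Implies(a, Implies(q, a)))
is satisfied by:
  {a: True, q: True}


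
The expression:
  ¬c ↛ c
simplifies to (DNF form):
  ¬c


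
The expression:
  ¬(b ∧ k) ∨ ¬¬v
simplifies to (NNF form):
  v ∨ ¬b ∨ ¬k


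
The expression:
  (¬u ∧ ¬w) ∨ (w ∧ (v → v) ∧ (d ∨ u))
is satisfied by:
  {d: True, w: False, u: False}
  {w: False, u: False, d: False}
  {d: True, w: True, u: False}
  {u: True, d: True, w: True}
  {u: True, w: True, d: False}


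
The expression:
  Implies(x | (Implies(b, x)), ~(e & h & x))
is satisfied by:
  {h: False, e: False, x: False}
  {x: True, h: False, e: False}
  {e: True, h: False, x: False}
  {x: True, e: True, h: False}
  {h: True, x: False, e: False}
  {x: True, h: True, e: False}
  {e: True, h: True, x: False}


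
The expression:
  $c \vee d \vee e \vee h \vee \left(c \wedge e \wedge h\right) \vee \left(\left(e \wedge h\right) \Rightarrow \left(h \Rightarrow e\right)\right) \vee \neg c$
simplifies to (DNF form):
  $\text{True}$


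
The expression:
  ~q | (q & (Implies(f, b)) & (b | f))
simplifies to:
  b | ~q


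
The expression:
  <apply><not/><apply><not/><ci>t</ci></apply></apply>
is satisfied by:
  {t: True}


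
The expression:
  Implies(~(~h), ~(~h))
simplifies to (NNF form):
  True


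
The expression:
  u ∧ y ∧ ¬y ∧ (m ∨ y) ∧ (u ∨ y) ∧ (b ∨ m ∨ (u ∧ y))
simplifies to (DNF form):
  False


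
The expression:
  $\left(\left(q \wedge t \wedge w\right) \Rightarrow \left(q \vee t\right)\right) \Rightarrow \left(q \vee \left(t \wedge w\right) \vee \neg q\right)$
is always true.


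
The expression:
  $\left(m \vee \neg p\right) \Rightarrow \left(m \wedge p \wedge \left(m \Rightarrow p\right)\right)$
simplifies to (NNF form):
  $p$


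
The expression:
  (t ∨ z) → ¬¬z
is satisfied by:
  {z: True, t: False}
  {t: False, z: False}
  {t: True, z: True}


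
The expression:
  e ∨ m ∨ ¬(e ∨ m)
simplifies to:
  True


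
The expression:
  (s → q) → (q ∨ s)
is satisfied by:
  {q: True, s: True}
  {q: True, s: False}
  {s: True, q: False}


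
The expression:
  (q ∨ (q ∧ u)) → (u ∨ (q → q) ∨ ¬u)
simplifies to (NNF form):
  True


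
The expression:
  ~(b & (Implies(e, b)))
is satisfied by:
  {b: False}


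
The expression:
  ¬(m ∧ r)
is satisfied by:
  {m: False, r: False}
  {r: True, m: False}
  {m: True, r: False}


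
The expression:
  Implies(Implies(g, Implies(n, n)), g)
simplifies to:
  g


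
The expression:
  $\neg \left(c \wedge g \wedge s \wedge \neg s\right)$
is always true.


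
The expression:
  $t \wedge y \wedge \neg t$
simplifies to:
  $\text{False}$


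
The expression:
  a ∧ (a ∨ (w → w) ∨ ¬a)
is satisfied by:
  {a: True}


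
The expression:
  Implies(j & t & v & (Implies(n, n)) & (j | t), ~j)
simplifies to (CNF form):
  ~j | ~t | ~v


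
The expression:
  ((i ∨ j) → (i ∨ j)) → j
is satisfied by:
  {j: True}


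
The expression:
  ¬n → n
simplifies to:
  n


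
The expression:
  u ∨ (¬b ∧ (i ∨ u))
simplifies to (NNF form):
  u ∨ (i ∧ ¬b)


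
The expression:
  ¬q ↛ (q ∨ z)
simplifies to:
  ¬q ∧ ¬z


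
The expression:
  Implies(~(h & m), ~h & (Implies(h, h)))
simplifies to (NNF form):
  m | ~h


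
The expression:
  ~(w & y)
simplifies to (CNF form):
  ~w | ~y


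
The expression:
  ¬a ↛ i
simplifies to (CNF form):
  i ∨ ¬a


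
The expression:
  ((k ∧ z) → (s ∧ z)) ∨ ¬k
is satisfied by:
  {s: True, k: False, z: False}
  {k: False, z: False, s: False}
  {s: True, z: True, k: False}
  {z: True, k: False, s: False}
  {s: True, k: True, z: False}
  {k: True, s: False, z: False}
  {s: True, z: True, k: True}


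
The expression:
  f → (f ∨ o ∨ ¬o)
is always true.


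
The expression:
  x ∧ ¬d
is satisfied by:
  {x: True, d: False}


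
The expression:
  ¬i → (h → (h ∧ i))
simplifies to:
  i ∨ ¬h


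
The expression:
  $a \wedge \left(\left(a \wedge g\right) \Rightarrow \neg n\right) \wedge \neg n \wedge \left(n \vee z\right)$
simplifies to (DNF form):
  $a \wedge z \wedge \neg n$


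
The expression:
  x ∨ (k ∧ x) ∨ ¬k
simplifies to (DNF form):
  x ∨ ¬k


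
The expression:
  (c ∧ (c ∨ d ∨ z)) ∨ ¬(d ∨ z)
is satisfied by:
  {c: True, z: False, d: False}
  {d: True, c: True, z: False}
  {c: True, z: True, d: False}
  {d: True, c: True, z: True}
  {d: False, z: False, c: False}


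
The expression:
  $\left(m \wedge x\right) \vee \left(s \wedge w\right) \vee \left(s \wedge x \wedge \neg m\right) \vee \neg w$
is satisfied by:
  {m: True, s: True, x: True, w: False}
  {m: True, s: True, x: False, w: False}
  {s: True, x: True, w: False, m: False}
  {s: True, x: False, w: False, m: False}
  {m: True, x: True, w: False, s: False}
  {m: True, x: False, w: False, s: False}
  {x: True, m: False, w: False, s: False}
  {x: False, m: False, w: False, s: False}
  {m: True, s: True, w: True, x: True}
  {m: True, s: True, w: True, x: False}
  {s: True, w: True, x: True, m: False}
  {s: True, w: True, x: False, m: False}
  {m: True, w: True, x: True, s: False}


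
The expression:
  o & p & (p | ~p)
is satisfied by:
  {p: True, o: True}


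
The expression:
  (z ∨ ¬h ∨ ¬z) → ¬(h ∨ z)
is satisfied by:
  {h: False, z: False}


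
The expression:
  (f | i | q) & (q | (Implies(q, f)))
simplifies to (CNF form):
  f | i | q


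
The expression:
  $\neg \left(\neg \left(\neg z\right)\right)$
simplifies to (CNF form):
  $\neg z$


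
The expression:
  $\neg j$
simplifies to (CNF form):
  $\neg j$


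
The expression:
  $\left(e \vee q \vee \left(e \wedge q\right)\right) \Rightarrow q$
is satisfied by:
  {q: True, e: False}
  {e: False, q: False}
  {e: True, q: True}


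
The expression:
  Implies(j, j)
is always true.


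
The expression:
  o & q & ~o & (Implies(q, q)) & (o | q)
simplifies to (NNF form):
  False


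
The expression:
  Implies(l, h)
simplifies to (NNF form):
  h | ~l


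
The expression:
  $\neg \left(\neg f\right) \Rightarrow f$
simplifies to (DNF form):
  $\text{True}$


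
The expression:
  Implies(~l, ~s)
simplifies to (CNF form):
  l | ~s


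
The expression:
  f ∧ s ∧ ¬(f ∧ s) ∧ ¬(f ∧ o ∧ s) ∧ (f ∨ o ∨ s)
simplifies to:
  False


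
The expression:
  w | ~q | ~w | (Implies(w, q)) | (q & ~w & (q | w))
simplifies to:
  True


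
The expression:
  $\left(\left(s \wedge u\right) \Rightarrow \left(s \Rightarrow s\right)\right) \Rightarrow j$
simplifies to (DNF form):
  $j$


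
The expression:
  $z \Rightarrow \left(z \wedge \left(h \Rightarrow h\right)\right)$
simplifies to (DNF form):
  $\text{True}$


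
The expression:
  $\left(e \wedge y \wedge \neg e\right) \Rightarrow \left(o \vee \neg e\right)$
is always true.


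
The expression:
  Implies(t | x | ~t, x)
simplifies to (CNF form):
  x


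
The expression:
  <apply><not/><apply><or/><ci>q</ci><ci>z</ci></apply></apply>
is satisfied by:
  {q: False, z: False}


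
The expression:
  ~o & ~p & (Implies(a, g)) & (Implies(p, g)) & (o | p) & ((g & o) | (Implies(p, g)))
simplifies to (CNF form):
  False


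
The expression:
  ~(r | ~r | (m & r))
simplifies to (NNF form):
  False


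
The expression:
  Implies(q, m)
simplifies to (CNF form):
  m | ~q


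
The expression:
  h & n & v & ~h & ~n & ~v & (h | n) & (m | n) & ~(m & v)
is never true.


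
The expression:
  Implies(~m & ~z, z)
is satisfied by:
  {z: True, m: True}
  {z: True, m: False}
  {m: True, z: False}
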